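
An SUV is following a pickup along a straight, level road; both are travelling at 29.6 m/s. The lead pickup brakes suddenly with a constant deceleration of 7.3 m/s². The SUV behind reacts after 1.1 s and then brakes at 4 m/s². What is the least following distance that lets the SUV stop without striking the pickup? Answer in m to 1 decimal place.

Minimum gap ≈ 82.1 m

Leader travels v²/(2a_L) = 876.160 / 14.600 = 60.011 m before stopping.
Follower covers v·t_r = 29.6000 × 1.1 = 32.560 m while reacting, then v²/(2a_F) = 876.160 / 8.000 = 109.520 m while braking, for a total of 32.560 + 109.520 = 142.080 m.
Since a_F ≤ a_L and the follower starts braking later, the follower is never slower than the leader, so the closest approach is when both have stopped.
Minimum gap = 142.080 − 60.011 = 82.069 m.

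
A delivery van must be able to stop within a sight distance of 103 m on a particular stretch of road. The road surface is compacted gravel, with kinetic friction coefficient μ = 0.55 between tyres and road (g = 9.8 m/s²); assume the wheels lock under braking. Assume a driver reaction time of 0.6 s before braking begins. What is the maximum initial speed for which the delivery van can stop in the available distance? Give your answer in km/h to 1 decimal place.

Maximum speed ≈ 108.9 km/h

a = μg = 0.55 × 9.8 = 5.390 m/s².
Stopping distance: v·t_r + v²/(2a) = 103 with t_r = 0.6 s and a = 5.390 m/s².
So v² + 6.468 v − 1110.34 = 0.
Positive root: v = −a·t_r + √((a·t_r)² + 2a·d) = −3.234 + √(10.459 + 1110.34) = 30.2443 m/s.
30.2443 m/s × 3.6 = 108.879 km/h.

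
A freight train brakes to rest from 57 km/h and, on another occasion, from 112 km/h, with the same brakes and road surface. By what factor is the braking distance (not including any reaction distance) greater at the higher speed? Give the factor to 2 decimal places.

Braking distance d = v²/(2a), so with a fixed, d ∝ v².
Factor = (112/57)² = 1.9649² = 3.8608.

Factor ≈ 3.86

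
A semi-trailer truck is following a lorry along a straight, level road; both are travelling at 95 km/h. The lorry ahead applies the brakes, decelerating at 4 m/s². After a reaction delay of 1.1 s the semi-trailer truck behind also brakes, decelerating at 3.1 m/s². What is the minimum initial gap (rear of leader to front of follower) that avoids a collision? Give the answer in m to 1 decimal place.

Minimum gap ≈ 54.3 m

95 km/h ÷ 3.6 = 26.3889 m/s.
Leader travels v²/(2a_L) = 696.374 / 8.000 = 87.047 m before stopping.
Follower covers v·t_r = 26.3889 × 1.1 = 29.028 m while reacting, then v²/(2a_F) = 696.374 / 6.200 = 112.318 m while braking, for a total of 29.028 + 112.318 = 141.346 m.
Since a_F ≤ a_L and the follower starts braking later, the follower is never slower than the leader, so the closest approach is when both have stopped.
Minimum gap = 141.346 − 87.047 = 54.299 m.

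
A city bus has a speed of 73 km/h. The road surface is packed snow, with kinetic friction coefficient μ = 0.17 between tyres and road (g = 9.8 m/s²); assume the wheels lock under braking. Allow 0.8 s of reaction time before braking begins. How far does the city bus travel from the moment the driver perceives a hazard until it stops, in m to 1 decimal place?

73 km/h ÷ 3.6 = 20.2778 m/s.
a = μg = 0.17 × 9.8 = 1.666 m/s².
Reaction distance = v·t_r = 20.2778 × 0.8 = 16.222 m.
Braking distance = v²/(2a) = 20.2778² / (2 × 1.666) = 411.189 / 3.332 = 123.406 m.
Total = 16.222 + 123.406 = 139.628 m.

Total stopping distance ≈ 139.6 m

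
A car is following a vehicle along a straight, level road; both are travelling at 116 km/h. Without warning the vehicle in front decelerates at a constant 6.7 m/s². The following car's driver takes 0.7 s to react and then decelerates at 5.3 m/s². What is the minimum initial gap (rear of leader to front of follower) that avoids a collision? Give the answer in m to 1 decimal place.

Minimum gap ≈ 43.0 m

116 km/h ÷ 3.6 = 32.2222 m/s.
Leader travels v²/(2a_L) = 1038.270 / 13.400 = 77.483 m before stopping.
Follower covers v·t_r = 32.2222 × 0.7 = 22.556 m while reacting, then v²/(2a_F) = 1038.270 / 10.600 = 97.950 m while braking, for a total of 22.556 + 97.950 = 120.506 m.
Since a_F ≤ a_L and the follower starts braking later, the follower is never slower than the leader, so the closest approach is when both have stopped.
Minimum gap = 120.506 − 77.483 = 43.023 m.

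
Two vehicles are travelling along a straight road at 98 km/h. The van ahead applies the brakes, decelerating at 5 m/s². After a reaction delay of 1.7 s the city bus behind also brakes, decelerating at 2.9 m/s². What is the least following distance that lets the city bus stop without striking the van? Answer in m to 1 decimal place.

Minimum gap ≈ 99.9 m

98 km/h ÷ 3.6 = 27.2222 m/s.
Leader travels v²/(2a_L) = 741.048 / 10.000 = 74.105 m before stopping.
Follower covers v·t_r = 27.2222 × 1.7 = 46.278 m while reacting, then v²/(2a_F) = 741.048 / 5.800 = 127.767 m while braking, for a total of 46.278 + 127.767 = 174.045 m.
Since a_F ≤ a_L and the follower starts braking later, the follower is never slower than the leader, so the closest approach is when both have stopped.
Minimum gap = 174.045 − 74.105 = 99.940 m.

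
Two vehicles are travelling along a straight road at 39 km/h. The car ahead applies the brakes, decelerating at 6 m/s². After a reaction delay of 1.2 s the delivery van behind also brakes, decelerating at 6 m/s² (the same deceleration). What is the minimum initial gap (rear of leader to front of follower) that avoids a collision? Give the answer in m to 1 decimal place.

Minimum gap ≈ 13.0 m

39 km/h ÷ 3.6 = 10.8333 m/s.
Leader travels v²/(2a_L) = 117.360 / 12.000 = 9.780 m before stopping.
Follower covers v·t_r = 10.8333 × 1.2 = 13.000 m while reacting, then v²/(2a_F) = 117.360 / 12.000 = 9.780 m while braking, for a total of 13.000 + 9.780 = 22.780 m.
Since a_F ≤ a_L and the follower starts braking later, the follower is never slower than the leader, so the closest approach is when both have stopped.
Minimum gap = 22.780 − 9.780 = 13.000 m.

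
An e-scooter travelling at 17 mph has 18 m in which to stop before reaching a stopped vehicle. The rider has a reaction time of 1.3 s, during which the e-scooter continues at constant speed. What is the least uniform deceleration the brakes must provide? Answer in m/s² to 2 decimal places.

17 mph × 0.44704 = 7.5997 m/s.
Distance covered during reaction = 7.5997 × 1.3 = 9.880 m.
Distance available for braking: 18 − 9.880 = 8.120 m.
v² = 2a·d ⇒ a = v²/(2d) = 7.5997² / (2 × 8.120) = 57.755 / 16.240 = 3.5563 m/s².

Required deceleration ≈ 3.56 m/s²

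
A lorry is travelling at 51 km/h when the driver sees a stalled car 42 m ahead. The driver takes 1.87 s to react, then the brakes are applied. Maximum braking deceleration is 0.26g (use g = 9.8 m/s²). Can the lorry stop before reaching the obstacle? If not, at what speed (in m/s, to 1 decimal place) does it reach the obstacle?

51 km/h ÷ 3.6 = 14.1667 m/s.
a = 0.26 × 9.8 = 2.548 m/s².
Reaction distance = 14.1667 × 1.87 = 26.492 m.
Braking distance needed to stop: v²/(2a) = 200.695 / 5.096 = 39.383 m, so total needed = 26.492 + 39.383 = 65.875 m > 42 m — it cannot stop.
Distance remaining when braking begins: 42 − 26.492 = 15.508 m.
v² = v₀² − 2a·d = 200.695 − 2 × 2.548 × 15.508 = 121.666 m²/s².
v = √121.666 = 11.030 m/s.

No — it strikes the obstacle at 11.0 m/s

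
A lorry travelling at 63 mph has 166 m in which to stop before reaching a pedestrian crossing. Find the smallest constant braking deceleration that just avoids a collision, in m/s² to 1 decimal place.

63 mph × 0.44704 = 28.1635 m/s.
v² = 2a·d ⇒ a = v²/(2d) = 28.1635² / (2 × 166.000) = 793.183 / 332.000 = 2.3891 m/s².

Required deceleration ≈ 2.4 m/s²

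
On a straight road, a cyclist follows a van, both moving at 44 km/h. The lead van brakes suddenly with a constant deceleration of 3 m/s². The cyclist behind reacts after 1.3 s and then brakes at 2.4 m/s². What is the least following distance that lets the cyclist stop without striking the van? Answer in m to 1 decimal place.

44 km/h ÷ 3.6 = 12.2222 m/s.
Leader travels v²/(2a_L) = 149.382 / 6.000 = 24.897 m before stopping.
Follower covers v·t_r = 12.2222 × 1.3 = 15.889 m while reacting, then v²/(2a_F) = 149.382 / 4.800 = 31.121 m while braking, for a total of 15.889 + 31.121 = 47.010 m.
Since a_F ≤ a_L and the follower starts braking later, the follower is never slower than the leader, so the closest approach is when both have stopped.
Minimum gap = 47.010 − 24.897 = 22.113 m.

Minimum gap ≈ 22.1 m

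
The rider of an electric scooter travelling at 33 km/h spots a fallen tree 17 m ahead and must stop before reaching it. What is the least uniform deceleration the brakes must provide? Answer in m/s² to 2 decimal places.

33 km/h ÷ 3.6 = 9.1667 m/s.
v² = 2a·d ⇒ a = v²/(2d) = 9.1667² / (2 × 17.000) = 84.028 / 34.000 = 2.4714 m/s².

Required deceleration ≈ 2.47 m/s²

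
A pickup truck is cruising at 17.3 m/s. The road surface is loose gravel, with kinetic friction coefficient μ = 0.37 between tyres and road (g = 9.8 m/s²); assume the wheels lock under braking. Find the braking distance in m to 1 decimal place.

Braking distance ≈ 41.3 m

a = μg = 0.37 × 9.8 = 3.626 m/s².
Braking distance = v²/(2a) = 17.3000² / (2 × 3.626) = 299.290 / 7.252 = 41.270 m.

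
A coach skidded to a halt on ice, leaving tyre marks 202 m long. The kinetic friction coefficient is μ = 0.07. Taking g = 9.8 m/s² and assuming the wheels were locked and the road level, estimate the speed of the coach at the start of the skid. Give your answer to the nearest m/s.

Deceleration a = μg = 0.07 × 9.8 = 0.686 m/s².
v = √(2a·d) = √(2 × 0.686 × 202) = √277.144 = 16.6476 m/s.

Initial speed ≈ 17 m/s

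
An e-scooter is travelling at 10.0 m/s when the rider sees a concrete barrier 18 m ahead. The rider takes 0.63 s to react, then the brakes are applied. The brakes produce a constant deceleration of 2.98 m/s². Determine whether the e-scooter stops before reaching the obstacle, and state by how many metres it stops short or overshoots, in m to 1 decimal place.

No — it overshoots by 5.1 m

Reaction distance = 10.0000 × 0.63 = 6.300 m.
Braking distance = v²/(2a) = 100.000 / 5.960 = 16.779 m.
Total stopping distance = 6.300 + 16.779 = 23.079 m, vs 18 m available — it cannot stop in time and overshoots by 23.079 − 18 = 5.079 m.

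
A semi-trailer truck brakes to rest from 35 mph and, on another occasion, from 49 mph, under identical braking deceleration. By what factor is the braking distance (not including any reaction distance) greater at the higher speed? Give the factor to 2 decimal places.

Factor ≈ 1.96

Braking distance d = v²/(2a), so with a fixed, d ∝ v².
Factor = (49/35)² = 1.4000² = 1.9600.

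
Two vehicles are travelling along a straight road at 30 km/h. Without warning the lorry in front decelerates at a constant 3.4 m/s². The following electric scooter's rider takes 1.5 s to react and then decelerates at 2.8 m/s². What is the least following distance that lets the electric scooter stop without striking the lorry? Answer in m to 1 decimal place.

Minimum gap ≈ 14.7 m

30 km/h ÷ 3.6 = 8.3333 m/s.
Leader travels v²/(2a_L) = 69.444 / 6.800 = 10.212 m before stopping.
Follower covers v·t_r = 8.3333 × 1.5 = 12.500 m while reacting, then v²/(2a_F) = 69.444 / 5.600 = 12.401 m while braking, for a total of 12.500 + 12.401 = 24.901 m.
Since a_F ≤ a_L and the follower starts braking later, the follower is never slower than the leader, so the closest approach is when both have stopped.
Minimum gap = 24.901 − 10.212 = 14.689 m.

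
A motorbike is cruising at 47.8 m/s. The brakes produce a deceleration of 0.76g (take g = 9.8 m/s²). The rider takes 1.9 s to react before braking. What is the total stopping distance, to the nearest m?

Total stopping distance ≈ 244 m

a = 0.76 × 9.8 = 7.448 m/s².
Reaction distance = v·t_r = 47.8000 × 1.9 = 90.820 m.
Braking distance = v²/(2a) = 47.8000² / (2 × 7.448) = 2284.840 / 14.896 = 153.386 m.
Total = 90.820 + 153.386 = 244.206 m.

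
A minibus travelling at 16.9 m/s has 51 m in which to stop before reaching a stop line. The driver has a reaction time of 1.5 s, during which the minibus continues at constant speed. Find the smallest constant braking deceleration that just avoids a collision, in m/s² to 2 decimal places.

Required deceleration ≈ 5.57 m/s²

Distance covered during reaction = 16.9000 × 1.5 = 25.350 m.
Distance available for braking: 51 − 25.350 = 25.650 m.
v² = 2a·d ⇒ a = v²/(2d) = 16.9000² / (2 × 25.650) = 285.610 / 51.300 = 5.5674 m/s².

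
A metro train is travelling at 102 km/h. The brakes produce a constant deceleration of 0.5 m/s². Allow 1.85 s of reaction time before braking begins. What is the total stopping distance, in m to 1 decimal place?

Total stopping distance ≈ 855.2 m

102 km/h ÷ 3.6 = 28.3333 m/s.
Reaction distance = v·t_r = 28.3333 × 1.85 = 52.417 m.
Braking distance = v²/(2a) = 28.3333² / (2 × 0.500) = 802.776 / 1.000 = 802.776 m.
Total = 52.417 + 802.776 = 855.193 m.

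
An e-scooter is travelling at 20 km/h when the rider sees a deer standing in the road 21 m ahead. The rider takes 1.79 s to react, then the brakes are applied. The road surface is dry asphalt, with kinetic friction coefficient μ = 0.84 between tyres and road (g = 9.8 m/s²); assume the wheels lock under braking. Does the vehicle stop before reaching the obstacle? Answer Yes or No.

20 km/h ÷ 3.6 = 5.5556 m/s.
a = μg = 0.84 × 9.8 = 8.232 m/s².
Reaction distance = 5.5556 × 1.79 = 9.945 m.
Braking distance = v²/(2a) = 30.865 / 16.464 = 1.875 m.
Total stopping distance = 9.945 + 1.875 = 11.820 m, vs 21 m available — it stops with 21 − 11.820 = 9.180 m to spare.

Yes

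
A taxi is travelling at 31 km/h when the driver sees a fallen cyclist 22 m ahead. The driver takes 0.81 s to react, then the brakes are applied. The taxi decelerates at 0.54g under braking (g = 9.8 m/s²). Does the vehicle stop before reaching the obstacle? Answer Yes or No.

31 km/h ÷ 3.6 = 8.6111 m/s.
a = 0.54 × 9.8 = 5.292 m/s².
Reaction distance = 8.6111 × 0.81 = 6.975 m.
Braking distance = v²/(2a) = 74.151 / 10.584 = 7.006 m.
Total stopping distance = 6.975 + 7.006 = 13.981 m, vs 22 m available — it stops with 22 − 13.981 = 8.019 m to spare.

Yes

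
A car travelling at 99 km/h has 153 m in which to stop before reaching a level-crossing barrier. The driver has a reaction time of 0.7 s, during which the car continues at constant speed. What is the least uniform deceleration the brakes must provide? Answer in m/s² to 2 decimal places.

99 km/h ÷ 3.6 = 27.5000 m/s.
Distance covered during reaction = 27.5000 × 0.7 = 19.250 m.
Distance available for braking: 153 − 19.250 = 133.750 m.
v² = 2a·d ⇒ a = v²/(2d) = 27.5000² / (2 × 133.750) = 756.250 / 267.500 = 2.8271 m/s².

Required deceleration ≈ 2.83 m/s²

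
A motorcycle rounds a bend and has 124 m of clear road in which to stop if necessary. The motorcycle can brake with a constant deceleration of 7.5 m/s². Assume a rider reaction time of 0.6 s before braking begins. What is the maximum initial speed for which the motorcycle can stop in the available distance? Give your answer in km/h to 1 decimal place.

Stopping distance: v·t_r + v²/(2a) = 124 with t_r = 0.6 s and a = 7.500 m/s².
So v² + 9.000 v − 1860.00 = 0.
Positive root: v = −a·t_r + √((a·t_r)² + 2a·d) = −4.500 + √(20.250 + 1860.00) = 38.8618 m/s.
38.8618 m/s × 3.6 = 139.902 km/h.

Maximum speed ≈ 139.9 km/h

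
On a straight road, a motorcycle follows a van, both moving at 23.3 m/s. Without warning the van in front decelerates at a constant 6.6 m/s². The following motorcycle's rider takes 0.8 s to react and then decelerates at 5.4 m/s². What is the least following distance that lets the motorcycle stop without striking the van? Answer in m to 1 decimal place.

Minimum gap ≈ 27.8 m

Leader travels v²/(2a_L) = 542.890 / 13.200 = 41.128 m before stopping.
Follower covers v·t_r = 23.3000 × 0.8 = 18.640 m while reacting, then v²/(2a_F) = 542.890 / 10.800 = 50.268 m while braking, for a total of 18.640 + 50.268 = 68.908 m.
Since a_F ≤ a_L and the follower starts braking later, the follower is never slower than the leader, so the closest approach is when both have stopped.
Minimum gap = 68.908 − 41.128 = 27.780 m.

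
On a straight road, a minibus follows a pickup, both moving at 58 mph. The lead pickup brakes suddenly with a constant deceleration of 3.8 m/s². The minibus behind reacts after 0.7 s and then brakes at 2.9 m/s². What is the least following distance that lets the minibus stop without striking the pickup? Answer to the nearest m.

Minimum gap ≈ 46 m

58 mph × 0.44704 = 25.9283 m/s.
Leader travels v²/(2a_L) = 672.277 / 7.600 = 88.458 m before stopping.
Follower covers v·t_r = 25.9283 × 0.7 = 18.150 m while reacting, then v²/(2a_F) = 672.277 / 5.800 = 115.910 m while braking, for a total of 18.150 + 115.910 = 134.060 m.
Since a_F ≤ a_L and the follower starts braking later, the follower is never slower than the leader, so the closest approach is when both have stopped.
Minimum gap = 134.060 − 88.458 = 45.602 m.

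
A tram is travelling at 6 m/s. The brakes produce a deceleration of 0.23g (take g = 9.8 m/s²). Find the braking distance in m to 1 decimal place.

a = 0.23 × 9.8 = 2.254 m/s².
Braking distance = v²/(2a) = 6.0000² / (2 × 2.254) = 36.000 / 4.508 = 7.986 m.

Braking distance ≈ 8.0 m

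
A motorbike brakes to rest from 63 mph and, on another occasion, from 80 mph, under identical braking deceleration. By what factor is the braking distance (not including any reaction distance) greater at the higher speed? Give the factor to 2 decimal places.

Braking distance d = v²/(2a), so with a fixed, d ∝ v².
Factor = (80/63)² = 1.2698² = 1.6124.

Factor ≈ 1.61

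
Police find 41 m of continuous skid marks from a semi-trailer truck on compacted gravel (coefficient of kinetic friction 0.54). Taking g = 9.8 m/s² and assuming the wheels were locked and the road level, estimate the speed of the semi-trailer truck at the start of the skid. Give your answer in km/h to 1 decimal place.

Initial speed ≈ 75.0 km/h

Deceleration a = μg = 0.54 × 9.8 = 5.292 m/s².
v = √(2a·d) = √(2 × 5.292 × 41) = √433.944 = 20.8313 m/s.
= 20.8313 × 3.6 = 74.993 km/h.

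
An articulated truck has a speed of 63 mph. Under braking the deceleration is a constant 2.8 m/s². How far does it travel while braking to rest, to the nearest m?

Braking distance ≈ 142 m

63 mph × 0.44704 = 28.1635 m/s.
Braking distance = v²/(2a) = 28.1635² / (2 × 2.800) = 793.183 / 5.600 = 141.640 m.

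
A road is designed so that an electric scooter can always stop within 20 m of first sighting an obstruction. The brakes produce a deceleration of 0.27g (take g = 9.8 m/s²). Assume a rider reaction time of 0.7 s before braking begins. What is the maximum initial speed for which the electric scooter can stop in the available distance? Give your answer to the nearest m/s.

a = 0.27 × 9.8 = 2.646 m/s².
Stopping distance: v·t_r + v²/(2a) = 20 with t_r = 0.7 s and a = 2.646 m/s².
So v² + 3.704 v − 105.84 = 0.
Positive root: v = −a·t_r + √((a·t_r)² + 2a·d) = −1.852 + √(3.430 + 105.84) = 8.6012 m/s.

Maximum speed ≈ 9 m/s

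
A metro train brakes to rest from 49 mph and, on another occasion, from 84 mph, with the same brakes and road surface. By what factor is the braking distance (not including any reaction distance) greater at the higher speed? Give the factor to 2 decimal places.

Braking distance d = v²/(2a), so with a fixed, d ∝ v².
Factor = (84/49)² = 1.7143² = 2.9388.

Factor ≈ 2.94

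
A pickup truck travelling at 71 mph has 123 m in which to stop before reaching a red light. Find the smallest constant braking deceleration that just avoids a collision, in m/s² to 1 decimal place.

71 mph × 0.44704 = 31.7398 m/s.
v² = 2a·d ⇒ a = v²/(2d) = 31.7398² / (2 × 123.000) = 1007.415 / 246.000 = 4.0952 m/s².

Required deceleration ≈ 4.1 m/s²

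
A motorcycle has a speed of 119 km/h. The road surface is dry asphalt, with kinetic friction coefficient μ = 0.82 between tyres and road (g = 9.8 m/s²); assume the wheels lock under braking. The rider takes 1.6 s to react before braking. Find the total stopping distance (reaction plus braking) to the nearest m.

Total stopping distance ≈ 121 m

119 km/h ÷ 3.6 = 33.0556 m/s.
a = μg = 0.82 × 9.8 = 8.036 m/s².
Reaction distance = v·t_r = 33.0556 × 1.6 = 52.889 m.
Braking distance = v²/(2a) = 33.0556² / (2 × 8.036) = 1092.673 / 16.072 = 67.986 m.
Total = 52.889 + 67.986 = 120.875 m.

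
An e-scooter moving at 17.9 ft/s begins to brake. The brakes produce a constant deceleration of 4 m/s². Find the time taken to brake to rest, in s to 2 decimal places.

17.9 ft/s × 0.3048 = 5.4559 m/s.
Braking time = v/a = 5.4559 / 4.000 = 1.364 s.

Braking time ≈ 1.36 s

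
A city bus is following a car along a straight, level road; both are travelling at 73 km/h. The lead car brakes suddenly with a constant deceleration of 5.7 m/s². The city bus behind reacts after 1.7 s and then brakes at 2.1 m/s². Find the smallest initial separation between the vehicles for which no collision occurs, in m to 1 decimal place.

Minimum gap ≈ 96.3 m

73 km/h ÷ 3.6 = 20.2778 m/s.
Leader travels v²/(2a_L) = 411.189 / 11.400 = 36.069 m before stopping.
Follower covers v·t_r = 20.2778 × 1.7 = 34.472 m while reacting, then v²/(2a_F) = 411.189 / 4.200 = 97.902 m while braking, for a total of 34.472 + 97.902 = 132.374 m.
Since a_F ≤ a_L and the follower starts braking later, the follower is never slower than the leader, so the closest approach is when both have stopped.
Minimum gap = 132.374 − 36.069 = 96.305 m.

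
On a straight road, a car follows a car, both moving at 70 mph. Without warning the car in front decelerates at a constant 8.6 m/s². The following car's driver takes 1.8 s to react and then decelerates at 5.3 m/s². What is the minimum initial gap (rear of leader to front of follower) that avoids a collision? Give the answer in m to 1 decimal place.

70 mph × 0.44704 = 31.2928 m/s.
Leader travels v²/(2a_L) = 979.239 / 17.200 = 56.933 m before stopping.
Follower covers v·t_r = 31.2928 × 1.8 = 56.327 m while reacting, then v²/(2a_F) = 979.239 / 10.600 = 92.381 m while braking, for a total of 56.327 + 92.381 = 148.708 m.
Since a_F ≤ a_L and the follower starts braking later, the follower is never slower than the leader, so the closest approach is when both have stopped.
Minimum gap = 148.708 − 56.933 = 91.775 m.

Minimum gap ≈ 91.8 m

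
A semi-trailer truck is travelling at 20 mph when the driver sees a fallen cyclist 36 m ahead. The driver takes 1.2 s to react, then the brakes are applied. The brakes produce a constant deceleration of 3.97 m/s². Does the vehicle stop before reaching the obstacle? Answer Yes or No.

20 mph × 0.44704 = 8.9408 m/s.
Reaction distance = 8.9408 × 1.2 = 10.729 m.
Braking distance = v²/(2a) = 79.938 / 7.940 = 10.068 m.
Total stopping distance = 10.729 + 10.068 = 20.797 m, vs 36 m available — it stops with 36 − 20.797 = 15.203 m to spare.

Yes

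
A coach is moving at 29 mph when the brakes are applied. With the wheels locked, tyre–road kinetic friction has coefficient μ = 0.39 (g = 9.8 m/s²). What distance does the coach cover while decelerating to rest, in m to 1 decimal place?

Braking distance ≈ 22.0 m

29 mph × 0.44704 = 12.9642 m/s.
a = μg = 0.39 × 9.8 = 3.822 m/s².
Braking distance = v²/(2a) = 12.9642² / (2 × 3.822) = 168.070 / 7.644 = 21.987 m.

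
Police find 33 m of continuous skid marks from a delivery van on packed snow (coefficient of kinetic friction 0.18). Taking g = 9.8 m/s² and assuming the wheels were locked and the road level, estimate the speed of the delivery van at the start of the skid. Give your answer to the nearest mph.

Deceleration a = μg = 0.18 × 9.8 = 1.764 m/s².
v = √(2a·d) = √(2 × 1.764 × 33) = √116.424 = 10.7900 m/s.
= 10.7900 ÷ 0.44704 = 24.137 mph.

Initial speed ≈ 24 mph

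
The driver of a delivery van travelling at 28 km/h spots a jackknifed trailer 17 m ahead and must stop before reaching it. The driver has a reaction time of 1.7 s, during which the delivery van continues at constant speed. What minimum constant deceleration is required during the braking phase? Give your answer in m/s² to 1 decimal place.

28 km/h ÷ 3.6 = 7.7778 m/s.
Distance covered during reaction = 7.7778 × 1.7 = 13.222 m.
Distance available for braking: 17 − 13.222 = 3.778 m.
v² = 2a·d ⇒ a = v²/(2d) = 7.7778² / (2 × 3.778) = 60.494 / 7.556 = 8.0061 m/s².

Required deceleration ≈ 8.0 m/s²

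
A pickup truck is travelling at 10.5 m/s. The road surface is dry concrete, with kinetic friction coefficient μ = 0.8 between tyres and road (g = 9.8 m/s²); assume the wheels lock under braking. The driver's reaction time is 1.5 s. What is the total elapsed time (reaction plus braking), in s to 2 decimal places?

Total time ≈ 2.84 s

a = μg = 0.8 × 9.8 = 7.840 m/s².
Braking time = v/a = 10.5000 / 7.840 = 1.339 s.
Total = 1.5 + 1.339 = 2.839 s.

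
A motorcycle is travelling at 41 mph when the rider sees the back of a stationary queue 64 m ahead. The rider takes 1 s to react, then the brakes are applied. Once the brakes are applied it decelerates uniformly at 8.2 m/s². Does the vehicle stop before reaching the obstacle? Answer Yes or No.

41 mph × 0.44704 = 18.3286 m/s.
Reaction distance = 18.3286 × 1 = 18.329 m.
Braking distance = v²/(2a) = 335.938 / 16.400 = 20.484 m.
Total stopping distance = 18.329 + 20.484 = 38.813 m, vs 64 m available — it stops with 64 − 38.813 = 25.187 m to spare.

Yes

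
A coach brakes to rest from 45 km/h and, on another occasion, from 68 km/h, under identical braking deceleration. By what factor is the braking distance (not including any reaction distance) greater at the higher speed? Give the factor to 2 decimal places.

Braking distance d = v²/(2a), so with a fixed, d ∝ v².
Factor = (68/45)² = 1.5111² = 2.2834.

Factor ≈ 2.28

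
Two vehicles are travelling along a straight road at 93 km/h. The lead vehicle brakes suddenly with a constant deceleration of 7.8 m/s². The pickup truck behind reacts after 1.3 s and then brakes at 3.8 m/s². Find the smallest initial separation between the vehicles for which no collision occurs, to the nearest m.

Minimum gap ≈ 79 m

93 km/h ÷ 3.6 = 25.8333 m/s.
Leader travels v²/(2a_L) = 667.359 / 15.600 = 42.779 m before stopping.
Follower covers v·t_r = 25.8333 × 1.3 = 33.583 m while reacting, then v²/(2a_F) = 667.359 / 7.600 = 87.810 m while braking, for a total of 33.583 + 87.810 = 121.393 m.
Since a_F ≤ a_L and the follower starts braking later, the follower is never slower than the leader, so the closest approach is when both have stopped.
Minimum gap = 121.393 − 42.779 = 78.614 m.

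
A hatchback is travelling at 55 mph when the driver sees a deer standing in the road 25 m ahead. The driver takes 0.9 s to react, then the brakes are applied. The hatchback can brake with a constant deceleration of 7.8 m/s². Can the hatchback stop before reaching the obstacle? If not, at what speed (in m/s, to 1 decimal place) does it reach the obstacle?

55 mph × 0.44704 = 24.5872 m/s.
Reaction distance = 24.5872 × 0.9 = 22.128 m.
Braking distance needed to stop: v²/(2a) = 604.530 / 15.600 = 38.752 m, so total needed = 22.128 + 38.752 = 60.880 m > 25 m — it cannot stop.
Distance remaining when braking begins: 25 − 22.128 = 2.872 m.
v² = v₀² − 2a·d = 604.530 − 2 × 7.800 × 2.872 = 559.727 m²/s².
v = √559.727 = 23.659 m/s.

No — it strikes the obstacle at 23.7 m/s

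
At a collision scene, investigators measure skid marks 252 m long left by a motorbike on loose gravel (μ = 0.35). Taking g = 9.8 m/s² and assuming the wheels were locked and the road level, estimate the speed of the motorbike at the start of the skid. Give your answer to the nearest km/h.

Initial speed ≈ 150 km/h

Deceleration a = μg = 0.35 × 9.8 = 3.430 m/s².
v = √(2a·d) = √(2 × 3.430 × 252) = √1728.720 = 41.5779 m/s.
= 41.5779 × 3.6 = 149.680 km/h.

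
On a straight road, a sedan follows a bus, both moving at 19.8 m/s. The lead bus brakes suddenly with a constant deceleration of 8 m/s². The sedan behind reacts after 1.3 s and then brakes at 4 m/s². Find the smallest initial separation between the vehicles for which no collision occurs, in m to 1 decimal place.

Minimum gap ≈ 50.2 m

Leader travels v²/(2a_L) = 392.040 / 16.000 = 24.503 m before stopping.
Follower covers v·t_r = 19.8000 × 1.3 = 25.740 m while reacting, then v²/(2a_F) = 392.040 / 8.000 = 49.005 m while braking, for a total of 25.740 + 49.005 = 74.745 m.
Since a_F ≤ a_L and the follower starts braking later, the follower is never slower than the leader, so the closest approach is when both have stopped.
Minimum gap = 74.745 − 24.503 = 50.242 m.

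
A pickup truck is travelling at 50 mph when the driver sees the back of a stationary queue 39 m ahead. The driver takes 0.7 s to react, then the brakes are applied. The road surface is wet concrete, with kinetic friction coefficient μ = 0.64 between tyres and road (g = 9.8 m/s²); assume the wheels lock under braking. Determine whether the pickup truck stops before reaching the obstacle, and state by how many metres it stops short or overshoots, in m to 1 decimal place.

No — it overshoots by 16.5 m

50 mph × 0.44704 = 22.3520 m/s.
a = μg = 0.64 × 9.8 = 6.272 m/s².
Reaction distance = 22.3520 × 0.7 = 15.646 m.
Braking distance = v²/(2a) = 499.612 / 12.544 = 39.829 m.
Total stopping distance = 15.646 + 39.829 = 55.475 m, vs 39 m available — it cannot stop in time and overshoots by 55.475 − 39 = 16.475 m.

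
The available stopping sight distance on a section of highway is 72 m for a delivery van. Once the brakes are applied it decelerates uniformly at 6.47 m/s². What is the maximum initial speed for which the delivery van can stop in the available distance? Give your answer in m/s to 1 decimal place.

v²/(2a) = d ⇒ v = √(2 × 6.470 × 72) = √931.68 = 30.5234 m/s.

Maximum speed ≈ 30.5 m/s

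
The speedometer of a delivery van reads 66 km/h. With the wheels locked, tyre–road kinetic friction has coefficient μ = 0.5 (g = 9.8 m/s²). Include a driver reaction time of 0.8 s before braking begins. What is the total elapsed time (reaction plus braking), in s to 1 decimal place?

66 km/h ÷ 3.6 = 18.3333 m/s.
a = μg = 0.5 × 9.8 = 4.900 m/s².
Braking time = v/a = 18.3333 / 4.900 = 3.741 s.
Total = 0.8 + 3.741 = 4.541 s.

Total time ≈ 4.5 s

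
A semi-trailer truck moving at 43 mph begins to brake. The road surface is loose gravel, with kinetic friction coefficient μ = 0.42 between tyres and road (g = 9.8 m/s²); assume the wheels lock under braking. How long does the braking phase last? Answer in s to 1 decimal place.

43 mph × 0.44704 = 19.2227 m/s.
a = μg = 0.42 × 9.8 = 4.116 m/s².
Braking time = v/a = 19.2227 / 4.116 = 4.670 s.

Braking time ≈ 4.7 s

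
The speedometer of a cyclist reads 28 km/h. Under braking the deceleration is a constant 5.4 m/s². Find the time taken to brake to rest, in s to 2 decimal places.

28 km/h ÷ 3.6 = 7.7778 m/s.
Braking time = v/a = 7.7778 / 5.400 = 1.440 s.

Braking time ≈ 1.44 s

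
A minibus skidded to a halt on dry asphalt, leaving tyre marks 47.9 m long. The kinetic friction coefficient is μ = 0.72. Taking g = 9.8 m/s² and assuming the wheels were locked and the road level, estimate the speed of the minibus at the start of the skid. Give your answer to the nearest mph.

Deceleration a = μg = 0.72 × 9.8 = 7.056 m/s².
v = √(2a·d) = √(2 × 7.056 × 47.9) = √675.965 = 25.9993 m/s.
= 25.9993 ÷ 0.44704 = 58.159 mph.

Initial speed ≈ 58 mph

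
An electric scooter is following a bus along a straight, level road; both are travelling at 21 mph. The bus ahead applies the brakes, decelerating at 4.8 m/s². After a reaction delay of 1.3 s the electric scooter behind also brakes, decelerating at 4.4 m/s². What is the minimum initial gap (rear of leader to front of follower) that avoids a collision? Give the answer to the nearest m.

Minimum gap ≈ 13 m

21 mph × 0.44704 = 9.3878 m/s.
Leader travels v²/(2a_L) = 88.131 / 9.600 = 9.180 m before stopping.
Follower covers v·t_r = 9.3878 × 1.3 = 12.204 m while reacting, then v²/(2a_F) = 88.131 / 8.800 = 10.015 m while braking, for a total of 12.204 + 10.015 = 22.219 m.
Since a_F ≤ a_L and the follower starts braking later, the follower is never slower than the leader, so the closest approach is when both have stopped.
Minimum gap = 22.219 − 9.180 = 13.039 m.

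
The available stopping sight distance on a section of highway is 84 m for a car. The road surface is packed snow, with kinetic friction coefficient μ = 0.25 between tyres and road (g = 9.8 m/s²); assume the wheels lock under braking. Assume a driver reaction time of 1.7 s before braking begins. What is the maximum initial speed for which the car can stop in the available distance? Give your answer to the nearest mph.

a = μg = 0.25 × 9.8 = 2.450 m/s².
Stopping distance: v·t_r + v²/(2a) = 84 with t_r = 1.7 s and a = 2.450 m/s².
So v² + 8.330 v − 411.60 = 0.
Positive root: v = −a·t_r + √((a·t_r)² + 2a·d) = −4.165 + √(17.347 + 411.60) = 16.5460 m/s.
16.5460 m/s ÷ 0.44704 = 37.012 mph.

Maximum speed ≈ 37 mph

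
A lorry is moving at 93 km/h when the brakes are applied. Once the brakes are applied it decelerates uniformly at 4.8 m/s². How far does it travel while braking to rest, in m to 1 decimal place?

93 km/h ÷ 3.6 = 25.8333 m/s.
Braking distance = v²/(2a) = 25.8333² / (2 × 4.800) = 667.359 / 9.600 = 69.517 m.

Braking distance ≈ 69.5 m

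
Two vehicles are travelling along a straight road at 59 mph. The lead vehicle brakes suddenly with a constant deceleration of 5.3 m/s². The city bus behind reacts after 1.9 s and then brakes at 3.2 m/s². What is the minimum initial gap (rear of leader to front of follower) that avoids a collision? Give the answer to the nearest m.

59 mph × 0.44704 = 26.3754 m/s.
Leader travels v²/(2a_L) = 695.662 / 10.600 = 65.628 m before stopping.
Follower covers v·t_r = 26.3754 × 1.9 = 50.113 m while reacting, then v²/(2a_F) = 695.662 / 6.400 = 108.697 m while braking, for a total of 50.113 + 108.697 = 158.810 m.
Since a_F ≤ a_L and the follower starts braking later, the follower is never slower than the leader, so the closest approach is when both have stopped.
Minimum gap = 158.810 − 65.628 = 93.182 m.

Minimum gap ≈ 93 m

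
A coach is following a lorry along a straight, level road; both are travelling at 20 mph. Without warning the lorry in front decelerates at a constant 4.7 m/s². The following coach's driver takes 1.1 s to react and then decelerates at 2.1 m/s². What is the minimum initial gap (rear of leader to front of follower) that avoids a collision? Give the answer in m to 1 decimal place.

Minimum gap ≈ 20.4 m

20 mph × 0.44704 = 8.9408 m/s.
Leader travels v²/(2a_L) = 79.938 / 9.400 = 8.504 m before stopping.
Follower covers v·t_r = 8.9408 × 1.1 = 9.835 m while reacting, then v²/(2a_F) = 79.938 / 4.200 = 19.033 m while braking, for a total of 9.835 + 19.033 = 28.868 m.
Since a_F ≤ a_L and the follower starts braking later, the follower is never slower than the leader, so the closest approach is when both have stopped.
Minimum gap = 28.868 − 8.504 = 20.364 m.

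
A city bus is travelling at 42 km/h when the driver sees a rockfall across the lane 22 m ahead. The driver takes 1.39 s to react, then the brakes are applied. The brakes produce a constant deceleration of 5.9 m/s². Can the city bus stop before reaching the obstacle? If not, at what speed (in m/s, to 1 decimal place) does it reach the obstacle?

42 km/h ÷ 3.6 = 11.6667 m/s.
Reaction distance = 11.6667 × 1.39 = 16.217 m.
Braking distance needed to stop: v²/(2a) = 136.112 / 11.800 = 11.535 m, so total needed = 16.217 + 11.535 = 27.752 m > 22 m — it cannot stop.
Distance remaining when braking begins: 22 − 16.217 = 5.783 m.
v² = v₀² − 2a·d = 136.112 − 2 × 5.900 × 5.783 = 67.873 m²/s².
v = √67.873 = 8.239 m/s.

No — it strikes the obstacle at 8.2 m/s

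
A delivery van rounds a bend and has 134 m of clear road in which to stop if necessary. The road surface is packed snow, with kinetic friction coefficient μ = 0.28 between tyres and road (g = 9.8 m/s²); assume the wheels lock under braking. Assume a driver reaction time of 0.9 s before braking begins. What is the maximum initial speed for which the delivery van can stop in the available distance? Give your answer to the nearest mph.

Maximum speed ≈ 55 mph

a = μg = 0.28 × 9.8 = 2.744 m/s².
Stopping distance: v·t_r + v²/(2a) = 134 with t_r = 0.9 s and a = 2.744 m/s².
So v² + 4.939 v − 735.39 = 0.
Positive root: v = −a·t_r + √((a·t_r)² + 2a·d) = −2.470 + √(6.101 + 735.39) = 24.7603 m/s.
24.7603 m/s ÷ 0.44704 = 55.387 mph.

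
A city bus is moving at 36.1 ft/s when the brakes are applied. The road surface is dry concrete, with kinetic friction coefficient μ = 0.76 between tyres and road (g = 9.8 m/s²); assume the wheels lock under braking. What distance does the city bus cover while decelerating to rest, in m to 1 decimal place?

36.1 ft/s × 0.3048 = 11.0033 m/s.
a = μg = 0.76 × 9.8 = 7.448 m/s².
Braking distance = v²/(2a) = 11.0033² / (2 × 7.448) = 121.073 / 14.896 = 8.128 m.

Braking distance ≈ 8.1 m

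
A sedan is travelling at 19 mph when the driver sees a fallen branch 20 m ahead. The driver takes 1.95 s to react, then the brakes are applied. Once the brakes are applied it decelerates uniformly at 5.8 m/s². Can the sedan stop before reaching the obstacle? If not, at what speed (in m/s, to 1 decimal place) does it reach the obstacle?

No — it strikes the obstacle at 5.7 m/s

19 mph × 0.44704 = 8.4938 m/s.
Reaction distance = 8.4938 × 1.95 = 16.563 m.
Braking distance needed to stop: v²/(2a) = 72.145 / 11.600 = 6.219 m, so total needed = 16.563 + 6.219 = 22.782 m > 20 m — it cannot stop.
Distance remaining when braking begins: 20 − 16.563 = 3.437 m.
v² = v₀² − 2a·d = 72.145 − 2 × 5.800 × 3.437 = 32.276 m²/s².
v = √32.276 = 5.681 m/s.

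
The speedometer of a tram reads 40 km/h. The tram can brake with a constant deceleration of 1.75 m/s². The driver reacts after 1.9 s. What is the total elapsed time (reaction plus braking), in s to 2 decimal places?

40 km/h ÷ 3.6 = 11.1111 m/s.
Braking time = v/a = 11.1111 / 1.750 = 6.349 s.
Total = 1.9 + 6.349 = 8.249 s.

Total time ≈ 8.25 s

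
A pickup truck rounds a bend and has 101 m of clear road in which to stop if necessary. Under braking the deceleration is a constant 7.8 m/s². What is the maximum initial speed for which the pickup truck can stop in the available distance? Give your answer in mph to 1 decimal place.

v²/(2a) = d ⇒ v = √(2 × 7.800 × 101) = √1575.60 = 39.6938 m/s.
39.6938 m/s ÷ 0.44704 = 88.793 mph.

Maximum speed ≈ 88.8 mph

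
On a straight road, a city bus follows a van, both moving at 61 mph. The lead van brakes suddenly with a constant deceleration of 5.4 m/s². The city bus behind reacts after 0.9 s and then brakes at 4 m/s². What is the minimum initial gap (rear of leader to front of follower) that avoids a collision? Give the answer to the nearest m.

61 mph × 0.44704 = 27.2694 m/s.
Leader travels v²/(2a_L) = 743.620 / 10.800 = 68.854 m before stopping.
Follower covers v·t_r = 27.2694 × 0.9 = 24.542 m while reacting, then v²/(2a_F) = 743.620 / 8.000 = 92.953 m while braking, for a total of 24.542 + 92.953 = 117.495 m.
Since a_F ≤ a_L and the follower starts braking later, the follower is never slower than the leader, so the closest approach is when both have stopped.
Minimum gap = 117.495 − 68.854 = 48.641 m.

Minimum gap ≈ 49 m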